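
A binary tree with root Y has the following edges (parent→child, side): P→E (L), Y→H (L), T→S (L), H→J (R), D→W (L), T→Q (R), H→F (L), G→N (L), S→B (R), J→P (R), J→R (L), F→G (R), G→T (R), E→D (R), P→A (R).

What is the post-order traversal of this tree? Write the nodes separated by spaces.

N B S Q T G F R W D E A P J H Y

Post-order visits the left subtree, then the right subtree, then the node.
At Y: go left to H.
  At H: go left to F.
    At F: no left child.
    At F: go right to G.
      At G: go left to N.
        N is a leaf — visit N.
      At G: go right to T.
        At T: go left to S.
          At S: no left child.
          At S: go right to B.
            B is a leaf — visit B.
          Visit S.
        At T: go right to Q.
          Q is a leaf — visit Q.
        Visit T.
      Visit G.
    Visit F.
  At H: go right to J.
    At J: go left to R.
      R is a leaf — visit R.
    At J: go right to P.
      At P: go left to E.
        At E: no left child.
        At E: go right to D.
          At D: go left to W.
            W is a leaf — visit W.
          At D: no right child.
          Visit D.
        Visit E.
      At P: go right to A.
        A is a leaf — visit A.
      Visit P.
    Visit J.
  Visit H.
At Y: no right child.
Visit Y.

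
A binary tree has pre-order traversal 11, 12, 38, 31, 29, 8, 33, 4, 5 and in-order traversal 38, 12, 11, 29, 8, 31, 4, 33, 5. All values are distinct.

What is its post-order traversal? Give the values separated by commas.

The first element of pre-order is the root; it splits in-order into left and right subtrees.
Root 11: left subtree has 2 nodes {38, 12}, right has 6 {29, 8, 31, 4, 33, 5}.
  Root 12: left subtree has 1 node {38}, right has 0 { }.
  Root 31: left subtree has 2 nodes {29, 8}, right has 3 {4, 33, 5}.
    Root 29: left subtree has 0 nodes { }, right has 1 {8}.
    Root 33: left subtree has 1 node {4}, right has 1 {5}.

38, 12, 8, 29, 4, 5, 33, 31, 11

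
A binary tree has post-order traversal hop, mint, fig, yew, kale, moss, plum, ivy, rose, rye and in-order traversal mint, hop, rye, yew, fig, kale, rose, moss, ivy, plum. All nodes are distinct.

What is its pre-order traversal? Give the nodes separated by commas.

rye, mint, hop, rose, kale, yew, fig, ivy, moss, plum

The last element of post-order is the root; it splits in-order into left and right subtrees.
Root rye: left subtree has 2 nodes {mint, hop}, right has 7 {yew, fig, kale, rose, moss, ivy, plum}.
  Root mint: left subtree has 0 nodes { }, right has 1 {hop}.
  Root rose: left subtree has 3 nodes {yew, fig, kale}, right has 3 {moss, ivy, plum}.
    Root kale: left subtree has 2 nodes {yew, fig}, right has 0 { }.
      Root yew: left subtree has 0 nodes { }, right has 1 {fig}.
    Root ivy: left subtree has 1 node {moss}, right has 1 {plum}.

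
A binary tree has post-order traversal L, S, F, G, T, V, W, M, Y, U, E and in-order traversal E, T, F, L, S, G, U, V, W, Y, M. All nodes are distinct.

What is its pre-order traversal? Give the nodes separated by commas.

The last element of post-order is the root; it splits in-order into left and right subtrees.
Root E: left subtree has 0 nodes { }, right has 10 {T, F, L, S, G, U, V, W, Y, M}.
  Root U: left subtree has 5 nodes {T, F, L, S, G}, right has 4 {V, W, Y, M}.
    Root T: left subtree has 0 nodes { }, right has 4 {F, L, S, G}.
      Root G: left subtree has 3 nodes {F, L, S}, right has 0 { }.
        Root F: left subtree has 0 nodes { }, right has 2 {L, S}.
          Root S: left subtree has 1 node {L}, right has 0 { }.
    Root Y: left subtree has 2 nodes {V, W}, right has 1 {M}.
      Root W: left subtree has 1 node {V}, right has 0 { }.

E, U, T, G, F, S, L, Y, W, V, M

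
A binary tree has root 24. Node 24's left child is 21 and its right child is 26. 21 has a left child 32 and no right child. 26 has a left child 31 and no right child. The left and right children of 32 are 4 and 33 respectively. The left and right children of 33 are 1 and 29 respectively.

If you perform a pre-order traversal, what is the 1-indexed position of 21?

Pre-order visits the node, then its left subtree, then its right subtree.
Visit 24.
At 24: go left to 21.
  Visit 21.
  At 21: go left to 32.
    Visit 32.
    At 32: go left to 4.
      4 is a leaf — visit 4.
    At 32: go right to 33.
      Visit 33.
      At 33: go left to 1.
        1 is a leaf — visit 1.
      At 33: go right to 29.
        29 is a leaf — visit 29.
  At 21: no right child.
At 24: go right to 26.
  Visit 26.
  At 26: go left to 31.
    31 is a leaf — visit 31.
  At 26: no right child.
Full pre-order sequence: 24, 21, 32, 4, 33, 1, 29, 26, 31.

2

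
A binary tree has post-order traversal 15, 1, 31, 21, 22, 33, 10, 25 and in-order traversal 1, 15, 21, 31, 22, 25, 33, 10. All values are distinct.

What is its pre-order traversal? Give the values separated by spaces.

25 22 21 1 15 31 10 33

The last element of post-order is the root; it splits in-order into left and right subtrees.
Root 25: left subtree has 5 nodes {1, 15, 21, 31, 22}, right has 2 {33, 10}.
  Root 22: left subtree has 4 nodes {1, 15, 21, 31}, right has 0 { }.
    Root 21: left subtree has 2 nodes {1, 15}, right has 1 {31}.
      Root 1: left subtree has 0 nodes { }, right has 1 {15}.
  Root 10: left subtree has 1 node {33}, right has 0 { }.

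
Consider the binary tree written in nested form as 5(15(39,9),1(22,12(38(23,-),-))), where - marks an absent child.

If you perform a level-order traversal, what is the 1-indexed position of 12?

7

Level-order visits nodes level by level from the root, left to right within each level.
Level 0: 5
Level 1: 15, 1
Level 2: 39, 9, 22, 12
Level 3: 38
Level 4: 23
Full level-order sequence: 5, 15, 1, 39, 9, 22, 12, 38, 23.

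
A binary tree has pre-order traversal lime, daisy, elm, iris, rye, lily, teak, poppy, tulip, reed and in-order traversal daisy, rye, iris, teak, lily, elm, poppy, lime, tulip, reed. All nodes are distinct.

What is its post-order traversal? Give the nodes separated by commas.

The first element of pre-order is the root; it splits in-order into left and right subtrees.
Root lime: left subtree has 7 nodes {daisy, rye, iris, teak, lily, elm, poppy}, right has 2 {tulip, reed}.
  Root daisy: left subtree has 0 nodes { }, right has 6 {rye, iris, teak, lily, elm, poppy}.
    Root elm: left subtree has 4 nodes {rye, iris, teak, lily}, right has 1 {poppy}.
      Root iris: left subtree has 1 node {rye}, right has 2 {teak, lily}.
        Root lily: left subtree has 1 node {teak}, right has 0 { }.
  Root tulip: left subtree has 0 nodes { }, right has 1 {reed}.

rye, teak, lily, iris, poppy, elm, daisy, reed, tulip, lime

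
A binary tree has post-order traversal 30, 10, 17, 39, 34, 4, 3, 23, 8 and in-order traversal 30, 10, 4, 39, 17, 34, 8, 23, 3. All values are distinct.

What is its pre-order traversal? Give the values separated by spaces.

8 4 10 30 34 39 17 23 3

The last element of post-order is the root; it splits in-order into left and right subtrees.
Root 8: left subtree has 6 nodes {30, 10, 4, 39, 17, 34}, right has 2 {23, 3}.
  Root 4: left subtree has 2 nodes {30, 10}, right has 3 {39, 17, 34}.
    Root 10: left subtree has 1 node {30}, right has 0 { }.
    Root 34: left subtree has 2 nodes {39, 17}, right has 0 { }.
      Root 39: left subtree has 0 nodes { }, right has 1 {17}.
  Root 23: left subtree has 0 nodes { }, right has 1 {3}.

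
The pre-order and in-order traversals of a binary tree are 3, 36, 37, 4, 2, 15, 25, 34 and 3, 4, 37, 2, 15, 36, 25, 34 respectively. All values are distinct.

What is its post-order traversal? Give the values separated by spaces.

The first element of pre-order is the root; it splits in-order into left and right subtrees.
Root 3: left subtree has 0 nodes { }, right has 7 {4, 37, 2, 15, 36, 25, 34}.
  Root 36: left subtree has 4 nodes {4, 37, 2, 15}, right has 2 {25, 34}.
    Root 37: left subtree has 1 node {4}, right has 2 {2, 15}.
      Root 2: left subtree has 0 nodes { }, right has 1 {15}.
    Root 25: left subtree has 0 nodes { }, right has 1 {34}.

4 15 2 37 34 25 36 3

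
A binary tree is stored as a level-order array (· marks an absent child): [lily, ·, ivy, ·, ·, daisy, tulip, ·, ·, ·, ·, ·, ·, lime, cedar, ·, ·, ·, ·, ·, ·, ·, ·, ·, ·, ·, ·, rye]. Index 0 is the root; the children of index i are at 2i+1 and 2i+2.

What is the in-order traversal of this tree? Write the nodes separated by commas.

lily, daisy, ivy, rye, lime, tulip, cedar

In-order visits the left subtree, then the node, then the right subtree.
At lily: no left child.
Visit lily.
At lily: go right to ivy.
  At ivy: go left to daisy.
    daisy is a leaf — visit daisy.
  Visit ivy.
  At ivy: go right to tulip.
    At tulip: go left to lime.
      At lime: go left to rye.
        rye is a leaf — visit rye.
      Visit lime.
      At lime: no right child.
    Visit tulip.
    At tulip: go right to cedar.
      cedar is a leaf — visit cedar.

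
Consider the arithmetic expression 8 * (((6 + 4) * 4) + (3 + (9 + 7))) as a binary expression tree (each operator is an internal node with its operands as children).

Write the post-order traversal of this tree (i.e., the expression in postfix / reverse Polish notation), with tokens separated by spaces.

8 6 4 + 4 * 3 9 7 + + + *

Post-order on an expression tree gives postfix notation: for each operator, emit left operand, right operand, then the operator.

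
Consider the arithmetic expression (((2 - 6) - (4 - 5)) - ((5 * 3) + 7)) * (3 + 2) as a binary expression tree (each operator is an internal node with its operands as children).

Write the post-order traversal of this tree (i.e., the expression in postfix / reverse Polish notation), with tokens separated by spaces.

2 6 - 4 5 - - 5 3 * 7 + - 3 2 + *

Post-order on an expression tree gives postfix notation: for each operator, emit left operand, right operand, then the operator.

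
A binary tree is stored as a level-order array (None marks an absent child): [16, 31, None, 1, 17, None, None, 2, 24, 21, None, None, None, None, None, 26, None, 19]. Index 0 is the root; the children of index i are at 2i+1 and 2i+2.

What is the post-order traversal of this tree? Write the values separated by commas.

26, 2, 19, 24, 1, 21, 17, 31, 16

Post-order visits the left subtree, then the right subtree, then the node.
At 16: go left to 31.
  At 31: go left to 1.
    At 1: go left to 2.
      At 2: go left to 26.
        26 is a leaf — visit 26.
      At 2: no right child.
      Visit 2.
    At 1: go right to 24.
      At 24: go left to 19.
        19 is a leaf — visit 19.
      At 24: no right child.
      Visit 24.
    Visit 1.
  At 31: go right to 17.
    At 17: go left to 21.
      21 is a leaf — visit 21.
    At 17: no right child.
    Visit 17.
  Visit 31.
At 16: no right child.
Visit 16.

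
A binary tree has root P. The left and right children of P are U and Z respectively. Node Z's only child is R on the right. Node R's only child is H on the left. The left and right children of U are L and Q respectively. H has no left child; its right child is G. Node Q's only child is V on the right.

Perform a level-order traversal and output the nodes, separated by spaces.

P U Z L Q R V H G

Level-order visits nodes level by level from the root, left to right within each level.
Level 0: P
Level 1: U, Z
Level 2: L, Q, R
Level 3: V, H
Level 4: G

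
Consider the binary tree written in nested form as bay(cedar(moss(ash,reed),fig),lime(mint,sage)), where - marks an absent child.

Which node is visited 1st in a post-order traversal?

ash

Post-order visits the left subtree, then the right subtree, then the node.
At bay: go left to cedar.
  At cedar: go left to moss.
    At moss: go left to ash.
      ash is a leaf — visit ash.
    At moss: go right to reed.
      reed is a leaf — visit reed.
    Visit moss.
  At cedar: go right to fig.
    fig is a leaf — visit fig.
  Visit cedar.
At bay: go right to lime.
  At lime: go left to mint.
    mint is a leaf — visit mint.
  At lime: go right to sage.
    sage is a leaf — visit sage.
  Visit lime.
Visit bay.
Full post-order sequence: ash, reed, moss, fig, cedar, mint, sage, lime, bay.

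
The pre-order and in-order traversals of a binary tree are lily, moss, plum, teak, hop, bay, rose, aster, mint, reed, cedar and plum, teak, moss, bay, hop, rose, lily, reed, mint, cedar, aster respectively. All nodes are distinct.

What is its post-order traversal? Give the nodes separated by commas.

The first element of pre-order is the root; it splits in-order into left and right subtrees.
Root lily: left subtree has 6 nodes {plum, teak, moss, bay, hop, rose}, right has 4 {reed, mint, cedar, aster}.
  Root moss: left subtree has 2 nodes {plum, teak}, right has 3 {bay, hop, rose}.
    Root plum: left subtree has 0 nodes { }, right has 1 {teak}.
    Root hop: left subtree has 1 node {bay}, right has 1 {rose}.
  Root aster: left subtree has 3 nodes {reed, mint, cedar}, right has 0 { }.
    Root mint: left subtree has 1 node {reed}, right has 1 {cedar}.

teak, plum, bay, rose, hop, moss, reed, cedar, mint, aster, lily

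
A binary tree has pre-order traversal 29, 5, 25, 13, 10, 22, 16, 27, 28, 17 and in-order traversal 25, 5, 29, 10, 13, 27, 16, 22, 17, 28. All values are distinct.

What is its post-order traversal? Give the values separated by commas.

The first element of pre-order is the root; it splits in-order into left and right subtrees.
Root 29: left subtree has 2 nodes {25, 5}, right has 7 {10, 13, 27, 16, 22, 17, 28}.
  Root 5: left subtree has 1 node {25}, right has 0 { }.
  Root 13: left subtree has 1 node {10}, right has 5 {27, 16, 22, 17, 28}.
    Root 22: left subtree has 2 nodes {27, 16}, right has 2 {17, 28}.
      Root 16: left subtree has 1 node {27}, right has 0 { }.
      Root 28: left subtree has 1 node {17}, right has 0 { }.

25, 5, 10, 27, 16, 17, 28, 22, 13, 29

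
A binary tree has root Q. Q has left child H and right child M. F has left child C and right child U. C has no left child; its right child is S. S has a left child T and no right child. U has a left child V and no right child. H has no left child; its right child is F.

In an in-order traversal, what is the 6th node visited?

In-order visits the left subtree, then the node, then the right subtree.
At Q: go left to H.
  At H: no left child.
  Visit H.
  At H: go right to F.
    At F: go left to C.
      At C: no left child.
      Visit C.
      At C: go right to S.
        At S: go left to T.
          T is a leaf — visit T.
        Visit S.
        At S: no right child.
    Visit F.
    At F: go right to U.
      At U: go left to V.
        V is a leaf — visit V.
      Visit U.
      At U: no right child.
Visit Q.
At Q: go right to M.
  M is a leaf — visit M.
Full in-order sequence: H, C, T, S, F, V, U, Q, M.

V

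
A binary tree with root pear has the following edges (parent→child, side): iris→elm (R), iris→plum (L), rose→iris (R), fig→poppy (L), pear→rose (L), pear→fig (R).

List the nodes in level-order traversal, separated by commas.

Level-order visits nodes level by level from the root, left to right within each level.
Level 0: pear
Level 1: rose, fig
Level 2: iris, poppy
Level 3: plum, elm

pear, rose, fig, iris, poppy, plum, elm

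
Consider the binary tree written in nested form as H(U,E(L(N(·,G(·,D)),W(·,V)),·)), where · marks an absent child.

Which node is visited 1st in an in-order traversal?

U

In-order visits the left subtree, then the node, then the right subtree.
At H: go left to U.
  U is a leaf — visit U.
Visit H.
At H: go right to E.
  At E: go left to L.
    At L: go left to N.
      At N: no left child.
      Visit N.
      At N: go right to G.
        At G: no left child.
        Visit G.
        At G: go right to D.
          D is a leaf — visit D.
    Visit L.
    At L: go right to W.
      At W: no left child.
      Visit W.
      At W: go right to V.
        V is a leaf — visit V.
  Visit E.
  At E: no right child.
Full in-order sequence: U, H, N, G, D, L, W, V, E.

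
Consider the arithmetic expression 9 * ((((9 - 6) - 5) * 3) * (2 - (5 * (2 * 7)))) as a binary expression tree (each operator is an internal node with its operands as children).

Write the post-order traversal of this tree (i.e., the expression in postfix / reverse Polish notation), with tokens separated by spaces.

9 9 6 - 5 - 3 * 2 5 2 7 * * - * *

Post-order on an expression tree gives postfix notation: for each operator, emit left operand, right operand, then the operator.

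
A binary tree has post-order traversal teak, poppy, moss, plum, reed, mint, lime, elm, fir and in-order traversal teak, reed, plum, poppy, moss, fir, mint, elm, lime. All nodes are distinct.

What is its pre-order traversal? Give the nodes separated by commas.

fir, reed, teak, plum, moss, poppy, elm, mint, lime

The last element of post-order is the root; it splits in-order into left and right subtrees.
Root fir: left subtree has 5 nodes {teak, reed, plum, poppy, moss}, right has 3 {mint, elm, lime}.
  Root reed: left subtree has 1 node {teak}, right has 3 {plum, poppy, moss}.
    Root plum: left subtree has 0 nodes { }, right has 2 {poppy, moss}.
      Root moss: left subtree has 1 node {poppy}, right has 0 { }.
  Root elm: left subtree has 1 node {mint}, right has 1 {lime}.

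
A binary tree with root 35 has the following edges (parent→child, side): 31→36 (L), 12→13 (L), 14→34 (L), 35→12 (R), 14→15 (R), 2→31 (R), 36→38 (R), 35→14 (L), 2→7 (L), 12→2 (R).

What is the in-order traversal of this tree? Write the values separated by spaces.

34 14 15 35 13 12 7 2 36 38 31

In-order visits the left subtree, then the node, then the right subtree.
At 35: go left to 14.
  At 14: go left to 34.
    34 is a leaf — visit 34.
  Visit 14.
  At 14: go right to 15.
    15 is a leaf — visit 15.
Visit 35.
At 35: go right to 12.
  At 12: go left to 13.
    13 is a leaf — visit 13.
  Visit 12.
  At 12: go right to 2.
    At 2: go left to 7.
      7 is a leaf — visit 7.
    Visit 2.
    At 2: go right to 31.
      At 31: go left to 36.
        At 36: no left child.
        Visit 36.
        At 36: go right to 38.
          38 is a leaf — visit 38.
      Visit 31.
      At 31: no right child.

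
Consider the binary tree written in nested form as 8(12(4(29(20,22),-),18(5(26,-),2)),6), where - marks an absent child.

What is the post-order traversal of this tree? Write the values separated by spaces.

Post-order visits the left subtree, then the right subtree, then the node.
At 8: go left to 12.
  At 12: go left to 4.
    At 4: go left to 29.
      At 29: go left to 20.
        20 is a leaf — visit 20.
      At 29: go right to 22.
        22 is a leaf — visit 22.
      Visit 29.
    At 4: no right child.
    Visit 4.
  At 12: go right to 18.
    At 18: go left to 5.
      At 5: go left to 26.
        26 is a leaf — visit 26.
      At 5: no right child.
      Visit 5.
    At 18: go right to 2.
      2 is a leaf — visit 2.
    Visit 18.
  Visit 12.
At 8: go right to 6.
  6 is a leaf — visit 6.
Visit 8.

20 22 29 4 26 5 2 18 12 6 8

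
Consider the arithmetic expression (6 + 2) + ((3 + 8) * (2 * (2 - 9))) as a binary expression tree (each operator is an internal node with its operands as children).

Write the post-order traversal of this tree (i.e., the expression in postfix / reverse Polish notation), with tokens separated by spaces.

Post-order on an expression tree gives postfix notation: for each operator, emit left operand, right operand, then the operator.

6 2 + 3 8 + 2 2 9 - * * +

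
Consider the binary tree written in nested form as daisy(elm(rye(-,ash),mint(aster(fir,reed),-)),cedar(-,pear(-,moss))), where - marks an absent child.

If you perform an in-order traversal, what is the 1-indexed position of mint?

In-order visits the left subtree, then the node, then the right subtree.
At daisy: go left to elm.
  At elm: go left to rye.
    At rye: no left child.
    Visit rye.
    At rye: go right to ash.
      ash is a leaf — visit ash.
  Visit elm.
  At elm: go right to mint.
    At mint: go left to aster.
      At aster: go left to fir.
        fir is a leaf — visit fir.
      Visit aster.
      At aster: go right to reed.
        reed is a leaf — visit reed.
    Visit mint.
    At mint: no right child.
Visit daisy.
At daisy: go right to cedar.
  At cedar: no left child.
  Visit cedar.
  At cedar: go right to pear.
    At pear: no left child.
    Visit pear.
    At pear: go right to moss.
      moss is a leaf — visit moss.
Full in-order sequence: rye, ash, elm, fir, aster, reed, mint, daisy, cedar, pear, moss.

7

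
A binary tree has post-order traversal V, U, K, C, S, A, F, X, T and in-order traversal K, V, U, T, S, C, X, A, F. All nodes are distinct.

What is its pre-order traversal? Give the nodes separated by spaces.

T K U V X S C F A

The last element of post-order is the root; it splits in-order into left and right subtrees.
Root T: left subtree has 3 nodes {K, V, U}, right has 5 {S, C, X, A, F}.
  Root K: left subtree has 0 nodes { }, right has 2 {V, U}.
    Root U: left subtree has 1 node {V}, right has 0 { }.
  Root X: left subtree has 2 nodes {S, C}, right has 2 {A, F}.
    Root S: left subtree has 0 nodes { }, right has 1 {C}.
    Root F: left subtree has 1 node {A}, right has 0 { }.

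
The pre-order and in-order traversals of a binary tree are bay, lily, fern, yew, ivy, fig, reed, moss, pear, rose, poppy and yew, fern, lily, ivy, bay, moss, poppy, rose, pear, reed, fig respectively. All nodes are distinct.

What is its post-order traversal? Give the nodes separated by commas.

yew, fern, ivy, lily, poppy, rose, pear, moss, reed, fig, bay

The first element of pre-order is the root; it splits in-order into left and right subtrees.
Root bay: left subtree has 4 nodes {yew, fern, lily, ivy}, right has 6 {moss, poppy, rose, pear, reed, fig}.
  Root lily: left subtree has 2 nodes {yew, fern}, right has 1 {ivy}.
    Root fern: left subtree has 1 node {yew}, right has 0 { }.
  Root fig: left subtree has 5 nodes {moss, poppy, rose, pear, reed}, right has 0 { }.
    Root reed: left subtree has 4 nodes {moss, poppy, rose, pear}, right has 0 { }.
      Root moss: left subtree has 0 nodes { }, right has 3 {poppy, rose, pear}.
        Root pear: left subtree has 2 nodes {poppy, rose}, right has 0 { }.
          Root rose: left subtree has 1 node {poppy}, right has 0 { }.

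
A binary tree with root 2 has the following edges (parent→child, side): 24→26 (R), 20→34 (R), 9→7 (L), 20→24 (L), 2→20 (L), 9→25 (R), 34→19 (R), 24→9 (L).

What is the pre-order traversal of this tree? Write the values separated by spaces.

2 20 24 9 7 25 26 34 19

Pre-order visits the node, then its left subtree, then its right subtree.
Visit 2.
At 2: go left to 20.
  Visit 20.
  At 20: go left to 24.
    Visit 24.
    At 24: go left to 9.
      Visit 9.
      At 9: go left to 7.
        7 is a leaf — visit 7.
      At 9: go right to 25.
        25 is a leaf — visit 25.
    At 24: go right to 26.
      26 is a leaf — visit 26.
  At 20: go right to 34.
    Visit 34.
    At 34: no left child.
    At 34: go right to 19.
      19 is a leaf — visit 19.
At 2: no right child.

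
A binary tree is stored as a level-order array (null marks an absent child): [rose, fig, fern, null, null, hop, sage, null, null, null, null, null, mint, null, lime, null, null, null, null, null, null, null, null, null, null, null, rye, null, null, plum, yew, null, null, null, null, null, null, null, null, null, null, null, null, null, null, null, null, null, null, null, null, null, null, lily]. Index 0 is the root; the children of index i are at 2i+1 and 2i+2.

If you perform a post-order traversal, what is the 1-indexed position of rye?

Post-order visits the left subtree, then the right subtree, then the node.
At rose: go left to fig.
  fig is a leaf — visit fig.
At rose: go right to fern.
  At fern: go left to hop.
    At hop: no left child.
    At hop: go right to mint.
      At mint: no left child.
      At mint: go right to rye.
        At rye: go left to lily.
          lily is a leaf — visit lily.
        At rye: no right child.
        Visit rye.
      Visit mint.
    Visit hop.
  At fern: go right to sage.
    At sage: no left child.
    At sage: go right to lime.
      At lime: go left to plum.
        plum is a leaf — visit plum.
      At lime: go right to yew.
        yew is a leaf — visit yew.
      Visit lime.
    Visit sage.
  Visit fern.
Visit rose.
Full post-order sequence: fig, lily, rye, mint, hop, plum, yew, lime, sage, fern, rose.

3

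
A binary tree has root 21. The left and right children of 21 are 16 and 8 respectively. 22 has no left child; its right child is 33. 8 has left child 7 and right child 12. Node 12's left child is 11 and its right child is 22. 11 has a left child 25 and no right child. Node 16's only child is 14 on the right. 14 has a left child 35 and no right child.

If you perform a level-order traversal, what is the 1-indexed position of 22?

Level-order visits nodes level by level from the root, left to right within each level.
Level 0: 21
Level 1: 16, 8
Level 2: 14, 7, 12
Level 3: 35, 11, 22
Level 4: 25, 33
Full level-order sequence: 21, 16, 8, 14, 7, 12, 35, 11, 22, 25, 33.

9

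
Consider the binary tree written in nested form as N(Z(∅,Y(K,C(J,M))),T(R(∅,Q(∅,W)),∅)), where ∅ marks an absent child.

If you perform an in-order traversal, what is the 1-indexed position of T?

11

In-order visits the left subtree, then the node, then the right subtree.
At N: go left to Z.
  At Z: no left child.
  Visit Z.
  At Z: go right to Y.
    At Y: go left to K.
      K is a leaf — visit K.
    Visit Y.
    At Y: go right to C.
      At C: go left to J.
        J is a leaf — visit J.
      Visit C.
      At C: go right to M.
        M is a leaf — visit M.
Visit N.
At N: go right to T.
  At T: go left to R.
    At R: no left child.
    Visit R.
    At R: go right to Q.
      At Q: no left child.
      Visit Q.
      At Q: go right to W.
        W is a leaf — visit W.
  Visit T.
  At T: no right child.
Full in-order sequence: Z, K, Y, J, C, M, N, R, Q, W, T.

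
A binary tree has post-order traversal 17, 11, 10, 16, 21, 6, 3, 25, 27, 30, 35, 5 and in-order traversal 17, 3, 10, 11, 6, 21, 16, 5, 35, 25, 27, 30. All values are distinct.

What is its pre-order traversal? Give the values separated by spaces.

The last element of post-order is the root; it splits in-order into left and right subtrees.
Root 5: left subtree has 7 nodes {17, 3, 10, 11, 6, 21, 16}, right has 4 {35, 25, 27, 30}.
  Root 3: left subtree has 1 node {17}, right has 5 {10, 11, 6, 21, 16}.
    Root 6: left subtree has 2 nodes {10, 11}, right has 2 {21, 16}.
      Root 10: left subtree has 0 nodes { }, right has 1 {11}.
      Root 21: left subtree has 0 nodes { }, right has 1 {16}.
  Root 35: left subtree has 0 nodes { }, right has 3 {25, 27, 30}.
    Root 30: left subtree has 2 nodes {25, 27}, right has 0 { }.
      Root 27: left subtree has 1 node {25}, right has 0 { }.

5 3 17 6 10 11 21 16 35 30 27 25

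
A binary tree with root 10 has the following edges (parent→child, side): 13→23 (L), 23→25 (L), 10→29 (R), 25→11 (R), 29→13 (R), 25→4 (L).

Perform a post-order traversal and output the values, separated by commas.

4, 11, 25, 23, 13, 29, 10

Post-order visits the left subtree, then the right subtree, then the node.
At 10: no left child.
At 10: go right to 29.
  At 29: no left child.
  At 29: go right to 13.
    At 13: go left to 23.
      At 23: go left to 25.
        At 25: go left to 4.
          4 is a leaf — visit 4.
        At 25: go right to 11.
          11 is a leaf — visit 11.
        Visit 25.
      At 23: no right child.
      Visit 23.
    At 13: no right child.
    Visit 13.
  Visit 29.
Visit 10.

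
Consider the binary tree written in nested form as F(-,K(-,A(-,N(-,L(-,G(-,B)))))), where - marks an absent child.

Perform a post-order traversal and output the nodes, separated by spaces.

B G L N A K F

Post-order visits the left subtree, then the right subtree, then the node.
At F: no left child.
At F: go right to K.
  At K: no left child.
  At K: go right to A.
    At A: no left child.
    At A: go right to N.
      At N: no left child.
      At N: go right to L.
        At L: no left child.
        At L: go right to G.
          At G: no left child.
          At G: go right to B.
            B is a leaf — visit B.
          Visit G.
        Visit L.
      Visit N.
    Visit A.
  Visit K.
Visit F.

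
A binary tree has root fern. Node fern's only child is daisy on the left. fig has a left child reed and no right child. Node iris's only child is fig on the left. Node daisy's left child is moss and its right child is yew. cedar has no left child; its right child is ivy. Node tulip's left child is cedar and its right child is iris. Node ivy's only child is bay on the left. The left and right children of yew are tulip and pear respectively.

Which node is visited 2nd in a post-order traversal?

Post-order visits the left subtree, then the right subtree, then the node.
At fern: go left to daisy.
  At daisy: go left to moss.
    moss is a leaf — visit moss.
  At daisy: go right to yew.
    At yew: go left to tulip.
      At tulip: go left to cedar.
        At cedar: no left child.
        At cedar: go right to ivy.
          At ivy: go left to bay.
            bay is a leaf — visit bay.
          At ivy: no right child.
          Visit ivy.
        Visit cedar.
      At tulip: go right to iris.
        At iris: go left to fig.
          At fig: go left to reed.
            reed is a leaf — visit reed.
          At fig: no right child.
          Visit fig.
        At iris: no right child.
        Visit iris.
      Visit tulip.
    At yew: go right to pear.
      pear is a leaf — visit pear.
    Visit yew.
  Visit daisy.
At fern: no right child.
Visit fern.
Full post-order sequence: moss, bay, ivy, cedar, reed, fig, iris, tulip, pear, yew, daisy, fern.

bay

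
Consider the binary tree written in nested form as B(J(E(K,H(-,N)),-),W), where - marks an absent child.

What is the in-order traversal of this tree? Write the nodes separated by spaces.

In-order visits the left subtree, then the node, then the right subtree.
At B: go left to J.
  At J: go left to E.
    At E: go left to K.
      K is a leaf — visit K.
    Visit E.
    At E: go right to H.
      At H: no left child.
      Visit H.
      At H: go right to N.
        N is a leaf — visit N.
  Visit J.
  At J: no right child.
Visit B.
At B: go right to W.
  W is a leaf — visit W.

K E H N J B W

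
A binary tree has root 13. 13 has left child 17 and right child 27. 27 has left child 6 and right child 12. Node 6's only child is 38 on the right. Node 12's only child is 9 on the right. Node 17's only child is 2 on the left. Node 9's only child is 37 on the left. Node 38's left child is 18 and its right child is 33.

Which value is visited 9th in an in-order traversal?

In-order visits the left subtree, then the node, then the right subtree.
At 13: go left to 17.
  At 17: go left to 2.
    2 is a leaf — visit 2.
  Visit 17.
  At 17: no right child.
Visit 13.
At 13: go right to 27.
  At 27: go left to 6.
    At 6: no left child.
    Visit 6.
    At 6: go right to 38.
      At 38: go left to 18.
        18 is a leaf — visit 18.
      Visit 38.
      At 38: go right to 33.
        33 is a leaf — visit 33.
  Visit 27.
  At 27: go right to 12.
    At 12: no left child.
    Visit 12.
    At 12: go right to 9.
      At 9: go left to 37.
        37 is a leaf — visit 37.
      Visit 9.
      At 9: no right child.
Full in-order sequence: 2, 17, 13, 6, 18, 38, 33, 27, 12, 37, 9.

12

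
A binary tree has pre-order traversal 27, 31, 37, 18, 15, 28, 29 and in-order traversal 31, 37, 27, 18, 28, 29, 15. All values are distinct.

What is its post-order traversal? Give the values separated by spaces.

37 31 29 28 15 18 27

The first element of pre-order is the root; it splits in-order into left and right subtrees.
Root 27: left subtree has 2 nodes {31, 37}, right has 4 {18, 28, 29, 15}.
  Root 31: left subtree has 0 nodes { }, right has 1 {37}.
  Root 18: left subtree has 0 nodes { }, right has 3 {28, 29, 15}.
    Root 15: left subtree has 2 nodes {28, 29}, right has 0 { }.
      Root 28: left subtree has 0 nodes { }, right has 1 {29}.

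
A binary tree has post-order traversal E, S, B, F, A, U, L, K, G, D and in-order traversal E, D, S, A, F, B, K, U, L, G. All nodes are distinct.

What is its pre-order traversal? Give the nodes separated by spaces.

D E G K A S F B L U

The last element of post-order is the root; it splits in-order into left and right subtrees.
Root D: left subtree has 1 node {E}, right has 8 {S, A, F, B, K, U, L, G}.
  Root G: left subtree has 7 nodes {S, A, F, B, K, U, L}, right has 0 { }.
    Root K: left subtree has 4 nodes {S, A, F, B}, right has 2 {U, L}.
      Root A: left subtree has 1 node {S}, right has 2 {F, B}.
        Root F: left subtree has 0 nodes { }, right has 1 {B}.
      Root L: left subtree has 1 node {U}, right has 0 { }.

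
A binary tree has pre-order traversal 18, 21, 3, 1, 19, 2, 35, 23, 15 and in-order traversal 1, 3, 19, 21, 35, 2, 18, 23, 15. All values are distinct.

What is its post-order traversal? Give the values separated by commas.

1, 19, 3, 35, 2, 21, 15, 23, 18

The first element of pre-order is the root; it splits in-order into left and right subtrees.
Root 18: left subtree has 6 nodes {1, 3, 19, 21, 35, 2}, right has 2 {23, 15}.
  Root 21: left subtree has 3 nodes {1, 3, 19}, right has 2 {35, 2}.
    Root 3: left subtree has 1 node {1}, right has 1 {19}.
    Root 2: left subtree has 1 node {35}, right has 0 { }.
  Root 23: left subtree has 0 nodes { }, right has 1 {15}.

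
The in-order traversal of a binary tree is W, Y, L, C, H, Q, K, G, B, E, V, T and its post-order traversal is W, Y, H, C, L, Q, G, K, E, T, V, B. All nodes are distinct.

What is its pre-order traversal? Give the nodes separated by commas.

B, K, Q, L, Y, W, C, H, G, V, E, T

The last element of post-order is the root; it splits in-order into left and right subtrees.
Root B: left subtree has 8 nodes {W, Y, L, C, H, Q, K, G}, right has 3 {E, V, T}.
  Root K: left subtree has 6 nodes {W, Y, L, C, H, Q}, right has 1 {G}.
    Root Q: left subtree has 5 nodes {W, Y, L, C, H}, right has 0 { }.
      Root L: left subtree has 2 nodes {W, Y}, right has 2 {C, H}.
        Root Y: left subtree has 1 node {W}, right has 0 { }.
        Root C: left subtree has 0 nodes { }, right has 1 {H}.
  Root V: left subtree has 1 node {E}, right has 1 {T}.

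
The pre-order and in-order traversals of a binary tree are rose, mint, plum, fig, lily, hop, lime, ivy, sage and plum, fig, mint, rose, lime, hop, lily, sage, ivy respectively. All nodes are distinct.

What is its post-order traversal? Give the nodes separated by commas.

fig, plum, mint, lime, hop, sage, ivy, lily, rose

The first element of pre-order is the root; it splits in-order into left and right subtrees.
Root rose: left subtree has 3 nodes {plum, fig, mint}, right has 5 {lime, hop, lily, sage, ivy}.
  Root mint: left subtree has 2 nodes {plum, fig}, right has 0 { }.
    Root plum: left subtree has 0 nodes { }, right has 1 {fig}.
  Root lily: left subtree has 2 nodes {lime, hop}, right has 2 {sage, ivy}.
    Root hop: left subtree has 1 node {lime}, right has 0 { }.
    Root ivy: left subtree has 1 node {sage}, right has 0 { }.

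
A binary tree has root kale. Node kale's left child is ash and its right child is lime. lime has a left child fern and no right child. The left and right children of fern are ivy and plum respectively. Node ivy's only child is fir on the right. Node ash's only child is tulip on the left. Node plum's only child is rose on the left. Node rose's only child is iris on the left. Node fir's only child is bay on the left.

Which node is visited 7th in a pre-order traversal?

fir

Pre-order visits the node, then its left subtree, then its right subtree.
Visit kale.
At kale: go left to ash.
  Visit ash.
  At ash: go left to tulip.
    tulip is a leaf — visit tulip.
  At ash: no right child.
At kale: go right to lime.
  Visit lime.
  At lime: go left to fern.
    Visit fern.
    At fern: go left to ivy.
      Visit ivy.
      At ivy: no left child.
      At ivy: go right to fir.
        Visit fir.
        At fir: go left to bay.
          bay is a leaf — visit bay.
        At fir: no right child.
    At fern: go right to plum.
      Visit plum.
      At plum: go left to rose.
        Visit rose.
        At rose: go left to iris.
          iris is a leaf — visit iris.
        At rose: no right child.
      At plum: no right child.
  At lime: no right child.
Full pre-order sequence: kale, ash, tulip, lime, fern, ivy, fir, bay, plum, rose, iris.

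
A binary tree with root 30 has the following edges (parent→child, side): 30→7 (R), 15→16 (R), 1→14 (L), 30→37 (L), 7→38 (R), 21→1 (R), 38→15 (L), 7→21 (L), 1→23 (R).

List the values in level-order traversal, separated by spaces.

30 37 7 21 38 1 15 14 23 16

Level-order visits nodes level by level from the root, left to right within each level.
Level 0: 30
Level 1: 37, 7
Level 2: 21, 38
Level 3: 1, 15
Level 4: 14, 23, 16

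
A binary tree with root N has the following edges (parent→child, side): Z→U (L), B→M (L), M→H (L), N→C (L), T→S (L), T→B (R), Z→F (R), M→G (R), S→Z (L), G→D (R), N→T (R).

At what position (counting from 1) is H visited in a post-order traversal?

Post-order visits the left subtree, then the right subtree, then the node.
At N: go left to C.
  C is a leaf — visit C.
At N: go right to T.
  At T: go left to S.
    At S: go left to Z.
      At Z: go left to U.
        U is a leaf — visit U.
      At Z: go right to F.
        F is a leaf — visit F.
      Visit Z.
    At S: no right child.
    Visit S.
  At T: go right to B.
    At B: go left to M.
      At M: go left to H.
        H is a leaf — visit H.
      At M: go right to G.
        At G: no left child.
        At G: go right to D.
          D is a leaf — visit D.
        Visit G.
      Visit M.
    At B: no right child.
    Visit B.
  Visit T.
Visit N.
Full post-order sequence: C, U, F, Z, S, H, D, G, M, B, T, N.

6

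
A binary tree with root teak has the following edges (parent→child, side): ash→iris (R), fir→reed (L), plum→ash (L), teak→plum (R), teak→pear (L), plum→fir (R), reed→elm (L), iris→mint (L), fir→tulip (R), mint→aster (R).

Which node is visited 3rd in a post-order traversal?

Post-order visits the left subtree, then the right subtree, then the node.
At teak: go left to pear.
  pear is a leaf — visit pear.
At teak: go right to plum.
  At plum: go left to ash.
    At ash: no left child.
    At ash: go right to iris.
      At iris: go left to mint.
        At mint: no left child.
        At mint: go right to aster.
          aster is a leaf — visit aster.
        Visit mint.
      At iris: no right child.
      Visit iris.
    Visit ash.
  At plum: go right to fir.
    At fir: go left to reed.
      At reed: go left to elm.
        elm is a leaf — visit elm.
      At reed: no right child.
      Visit reed.
    At fir: go right to tulip.
      tulip is a leaf — visit tulip.
    Visit fir.
  Visit plum.
Visit teak.
Full post-order sequence: pear, aster, mint, iris, ash, elm, reed, tulip, fir, plum, teak.

mint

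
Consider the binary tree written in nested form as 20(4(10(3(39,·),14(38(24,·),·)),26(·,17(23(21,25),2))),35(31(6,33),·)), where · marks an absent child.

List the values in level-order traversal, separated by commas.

Level-order visits nodes level by level from the root, left to right within each level.
Level 0: 20
Level 1: 4, 35
Level 2: 10, 26, 31
Level 3: 3, 14, 17, 6, 33
Level 4: 39, 38, 23, 2
Level 5: 24, 21, 25

20, 4, 35, 10, 26, 31, 3, 14, 17, 6, 33, 39, 38, 23, 2, 24, 21, 25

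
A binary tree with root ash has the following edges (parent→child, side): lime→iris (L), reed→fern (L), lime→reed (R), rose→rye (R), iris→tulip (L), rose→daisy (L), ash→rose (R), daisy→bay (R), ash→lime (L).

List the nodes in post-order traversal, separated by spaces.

Post-order visits the left subtree, then the right subtree, then the node.
At ash: go left to lime.
  At lime: go left to iris.
    At iris: go left to tulip.
      tulip is a leaf — visit tulip.
    At iris: no right child.
    Visit iris.
  At lime: go right to reed.
    At reed: go left to fern.
      fern is a leaf — visit fern.
    At reed: no right child.
    Visit reed.
  Visit lime.
At ash: go right to rose.
  At rose: go left to daisy.
    At daisy: no left child.
    At daisy: go right to bay.
      bay is a leaf — visit bay.
    Visit daisy.
  At rose: go right to rye.
    rye is a leaf — visit rye.
  Visit rose.
Visit ash.

tulip iris fern reed lime bay daisy rye rose ash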